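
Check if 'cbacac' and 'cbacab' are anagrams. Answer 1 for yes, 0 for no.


Sort characters of 'cbacac': 'aabccc'
Sort characters of 'cbacab': 'aabbcc'
Sorted forms differ -> they are NOT anagrams
Result: 0

0


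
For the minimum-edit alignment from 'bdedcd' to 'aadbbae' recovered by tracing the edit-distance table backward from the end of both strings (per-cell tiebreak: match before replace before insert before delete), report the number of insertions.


Edit distance = 6. Backtracking from cell (6, 7) with preference match > replace > insert > delete,
then listing the resulting alignment 'bdedcd' -> 'aadbbae' left to right:
  Step 1: insert 'a' [insertion #1]
  Step 2: replace b->a
  Step 3: keep 'd'
  Step 4: replace e->b
  Step 5: replace d->b
  Step 6: replace c->a
  Step 7: replace d->e
Total insertions: 1

1


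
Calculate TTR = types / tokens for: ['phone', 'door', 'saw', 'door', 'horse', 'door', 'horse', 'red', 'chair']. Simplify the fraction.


Tokens: 9
Unique types: ('chair', 'door', 'horse', 'phone', 'red', 'saw') = 6
TTR = 6/9
Simplify: divide both by 3 -> 2/3
TTR = 2/3

2/3


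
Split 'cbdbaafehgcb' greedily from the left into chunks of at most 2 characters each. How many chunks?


'cbdbaafehgcb' has 12 characters.
Chunking with max size 2:
  Chunk 1: 'cb' (positions 0-1)
  Chunk 2: 'db' (positions 2-3)
  Chunk 3: 'aa' (positions 4-5)
  Chunk 4: 'fe' (positions 6-7)
  Chunk 5: 'hg' (positions 8-9)
  Chunk 6: 'cb' (positions 10-11)
Total chunks: ceil(12 / 2) = 6

6


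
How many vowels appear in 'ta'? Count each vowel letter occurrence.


Scanning each character of 'ta':
  Position 1: 't' -> consonant (running count: 0)
  Position 2: 'a' -> vowel (running count: 1)
Total vowels: 1

1


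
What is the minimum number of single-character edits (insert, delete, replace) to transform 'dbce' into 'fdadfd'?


Building DP table for s1='dbce' (len 4) and s2='fdadfd' (len 6):
       f  d  a  d  f  d
    0  1  2  3  4  5  6
  d 1  1  1  2  3  4  5
  b 2  2  2  2  3  4  5
  c 3  3  3  3  3  4  5
  e 4  4  4  4  4  4  5
Edit distance = dp[4][6] = 5

5


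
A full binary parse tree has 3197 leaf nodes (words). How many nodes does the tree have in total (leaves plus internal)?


Leaf nodes (terminals): 3197
Internal nodes = n - 1 = 3197 - 1 = 3196
Total = leaves + internal = 3197 + 3196 = 6393

6393


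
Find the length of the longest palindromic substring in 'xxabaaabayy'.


Scanning 'xxabaaabayy' for palindromic substrings.
Substring at positions 2-8: 'abaaaba'.
Check: reverse('abaaaba') = 'abaaaba' -> palindrome confirmed.
Neighbouring characters ('x' / 'y') break symmetry, so it cannot extend further.
No longer palindromic substring exists; longest length = 7

7


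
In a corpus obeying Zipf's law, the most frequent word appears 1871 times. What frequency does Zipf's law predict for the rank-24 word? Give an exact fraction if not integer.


Zipf's law: freq(rank) = f1 / rank
f1 = 1871, rank = 24
freq = 1871 / 24
GCD(1871, 24) = 1
Simplified: 1871/24

1871/24


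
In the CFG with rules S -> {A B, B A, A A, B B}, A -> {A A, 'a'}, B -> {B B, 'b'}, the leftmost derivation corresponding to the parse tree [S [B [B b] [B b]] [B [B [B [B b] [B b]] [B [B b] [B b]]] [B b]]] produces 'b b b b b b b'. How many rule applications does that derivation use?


Every bracketed nonterminal node [X ...] in the tree is produced by exactly one rule application.
Reading the tree off as a leftmost derivation:
  Step 1: S  =>  B B   (applied S -> B B)
  Step 2: B B  =>  B B B   (applied B -> B B)
  Step 3: B B B  =>  b B B   (applied B -> b)
  Step 4: b B B  =>  b b B   (applied B -> b)
  Step 5: b b B  =>  b b B B   (applied B -> B B)
  Step 6: b b B B  =>  b b B B B   (applied B -> B B)
  Step 7: b b B B B  =>  b b B B B B   (applied B -> B B)
  Step 8: b b B B B B  =>  b b b B B B   (applied B -> b)
  Step 9: b b b B B B  =>  b b b b B B   (applied B -> b)
  Step 10: b b b b B B  =>  b b b b B B B   (applied B -> B B)
  Step 11: b b b b B B B  =>  b b b b b B B   (applied B -> b)
  Step 12: b b b b b B B  =>  b b b b b b B   (applied B -> b)
  Step 13: b b b b b b B  =>  b b b b b b b   (applied B -> b)
Final yield: b b b b b b b
Total rewrite steps: 13

13


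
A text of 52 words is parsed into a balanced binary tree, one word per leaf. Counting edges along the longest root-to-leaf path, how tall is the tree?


In a balanced binary tree with n leaves the deepest leaf is ceil(log2(n)) edges below the root.
log2(52) = 5.7004
ceil(5.7004) = 6
height (edges) = 6

6


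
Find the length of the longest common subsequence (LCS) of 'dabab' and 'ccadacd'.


DP table for LCS of 'dabab' and 'ccadacd':
       c  c  a  d  a  c  d
    0  0  0  0  0  0  0  0
  d 0  0  0  0  1  1  1  1
  a 0  0  0  1  1  2  2  2
  b 0  0  0  1  1  2  2  2
  a 0  0  0  1  1  2  2  2
  b 0  0  0  1  1  2  2  2
LCS: 'da'
LCS length = 2

2


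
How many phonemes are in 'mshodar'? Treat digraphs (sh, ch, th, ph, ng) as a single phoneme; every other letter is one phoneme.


Parsing 'mshodar' greedily, digraphs first:
  'm' -> consonant phoneme (phonemes so far: 1)
  'sh' -> digraph (1 consonant phoneme) (phonemes so far: 2)
  'o' -> vowel phoneme (phonemes so far: 3)
  'd' -> consonant phoneme (phonemes so far: 4)
  'a' -> vowel phoneme (phonemes so far: 5)
  'r' -> consonant phoneme (phonemes so far: 6)
Total phonemes: 6

6


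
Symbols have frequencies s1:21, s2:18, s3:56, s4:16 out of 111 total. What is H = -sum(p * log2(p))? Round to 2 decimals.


Computing entropy H = -sum(p_i * log2(p_i)):
  s1: p = 21/111 = 0.1892, -p*log2(p) = 0.4545
  s2: p = 18/111 = 0.1622, -p*log2(p) = 0.4256
  s3: p = 56/111 = 0.5045, -p*log2(p) = 0.4980
  s4: p = 16/111 = 0.1441, -p*log2(p) = 0.4028
H = sum of terms = 1.7809
Rounded to 2 decimals: 1.78

1.78


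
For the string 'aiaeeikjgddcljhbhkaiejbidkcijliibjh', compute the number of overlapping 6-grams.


String 'aiaeeikjgddcljhbhkaiejbidkcijliibjh' has length L = 35.
Number of overlapping n-grams = L - n + 1
Substituting: 35 - 6 + 1 = 30

30


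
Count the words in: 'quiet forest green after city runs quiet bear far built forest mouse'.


Counting words by splitting on spaces:
  Word 1: 'quiet'
  Word 2: 'forest'
  Word 3: 'green'
  Word 4: 'after'
  Word 5: 'city'
  Word 6: 'runs'
  Word 7: 'quiet'
  Word 8: 'bear'
  Word 9: 'far'
  Word 10: 'built'
  Word 11: 'forest'
  Word 12: 'mouse'
Total words: 12

12


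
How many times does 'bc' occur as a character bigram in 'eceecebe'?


Scanning 'eceecebe' for bigram 'bc':
  Position 0: 'ec' -> no
  Position 1: 'ce' -> no
  Position 2: 'ee' -> no
  Position 3: 'ec' -> no
  Position 4: 'ce' -> no
  Position 5: 'eb' -> no
  Position 6: 'be' -> no
Total matches: 0

0


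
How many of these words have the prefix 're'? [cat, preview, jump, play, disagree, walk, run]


Checking each word for prefix 're':
  'cat' -> no (count: 0)
  'preview' -> no (count: 0)
  'jump' -> no (count: 0)
  'play' -> no (count: 0)
  'disagree' -> no (count: 0)
  'walk' -> no (count: 0)
  'run' -> no (count: 0)
Total with prefix 're': 0

0


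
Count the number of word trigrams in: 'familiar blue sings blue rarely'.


Word trigrams from [5] words:
  Trigram 1: (familiar blue sings)
  Trigram 2: (blue sings blue)
  Trigram 3: (sings blue rarely)
Total word trigrams: 5 - 2 = 3

3


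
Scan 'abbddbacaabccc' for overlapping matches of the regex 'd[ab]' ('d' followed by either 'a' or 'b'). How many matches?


Pattern: d[ab] means 'd' followed by either 'a' or 'b'.
Scanning 'abbddbacaabccc' position-by-position:
  Pos 0: window 'ab' -> no
  Pos 1: window 'bb' -> no
  Pos 2: window 'bd' -> no
  Pos 3: window 'dd' -> no
  Pos 4: window 'db' -> MATCH
  Pos 5: window 'ba' -> no
  Pos 6: window 'ac' -> no
  Pos 7: window 'ca' -> no
  Pos 8: window 'aa' -> no
  Pos 9: window 'ab' -> no
  Pos 10: window 'bc' -> no
  Pos 11: window 'cc' -> no
  Pos 12: window 'cc' -> no
  Pos 13: window 'c' -> no
Total matches: 1

1


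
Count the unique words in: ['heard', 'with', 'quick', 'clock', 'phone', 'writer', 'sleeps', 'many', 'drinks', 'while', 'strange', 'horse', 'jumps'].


Listing all tokens and tracking unique types:
  Token 1: 'heard' -> NEW (unique so far: 1)
  Token 2: 'with' -> NEW (unique so far: 2)
  Token 3: 'quick' -> NEW (unique so far: 3)
  Token 4: 'clock' -> NEW (unique so far: 4)
  Token 5: 'phone' -> NEW (unique so far: 5)
  Token 6: 'writer' -> NEW (unique so far: 6)
  Token 7: 'sleeps' -> NEW (unique so far: 7)
  Token 8: 'many' -> NEW (unique so far: 8)
  Token 9: 'drinks' -> NEW (unique so far: 9)
  Token 10: 'while' -> NEW (unique so far: 10)
  Token 11: 'strange' -> NEW (unique so far: 11)
  Token 12: 'horse' -> NEW (unique so far: 12)
  Token 13: 'jumps' -> NEW (unique so far: 13)
Unique types: ('clock', 'drinks', 'heard', 'horse', 'jumps', 'many', 'phone', 'quick', 'sleeps', 'strange', 'while', 'with', 'writer')
Vocabulary size: 13

13


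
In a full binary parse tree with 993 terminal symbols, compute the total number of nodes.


Leaf nodes (terminals): 993
Internal nodes = n - 1 = 993 - 1 = 992
Total = leaves + internal = 993 + 992 = 1985

1985


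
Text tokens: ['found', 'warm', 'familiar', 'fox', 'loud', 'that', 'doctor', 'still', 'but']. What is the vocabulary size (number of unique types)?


Listing all tokens and tracking unique types:
  Token 1: 'found' -> NEW (unique so far: 1)
  Token 2: 'warm' -> NEW (unique so far: 2)
  Token 3: 'familiar' -> NEW (unique so far: 3)
  Token 4: 'fox' -> NEW (unique so far: 4)
  Token 5: 'loud' -> NEW (unique so far: 5)
  Token 6: 'that' -> NEW (unique so far: 6)
  Token 7: 'doctor' -> NEW (unique so far: 7)
  Token 8: 'still' -> NEW (unique so far: 8)
  Token 9: 'but' -> NEW (unique so far: 9)
Unique types: ('but', 'doctor', 'familiar', 'found', 'fox', 'loud', 'still', 'that', 'warm')
Vocabulary size: 9

9


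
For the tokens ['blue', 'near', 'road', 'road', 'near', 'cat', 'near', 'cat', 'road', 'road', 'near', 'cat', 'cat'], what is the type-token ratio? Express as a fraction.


Tokens: 13
Unique types: ('blue', 'cat', 'near', 'road') = 4
TTR = 4/13
Already in lowest terms.

4/13


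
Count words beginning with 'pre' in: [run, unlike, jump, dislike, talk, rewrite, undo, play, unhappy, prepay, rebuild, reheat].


Checking each word for prefix 'pre':
  'run' -> no (count: 0)
  'unlike' -> no (count: 0)
  'jump' -> no (count: 0)
  'dislike' -> no (count: 0)
  'talk' -> no (count: 0)
  'rewrite' -> no (count: 0)
  'undo' -> no (count: 0)
  'play' -> no (count: 0)
  'unhappy' -> no (count: 0)
  'prepay' -> YES, starts with 'pre' (count: 1)
  'rebuild' -> no (count: 1)
  'reheat' -> no (count: 1)
Total with prefix 'pre': 1

1


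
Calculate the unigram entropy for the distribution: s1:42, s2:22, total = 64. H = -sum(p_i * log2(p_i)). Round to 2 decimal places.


Computing entropy H = -sum(p_i * log2(p_i)):
  s1: p = 42/64 = 0.6562, -p*log2(p) = 0.3988
  s2: p = 22/64 = 0.3438, -p*log2(p) = 0.5296
H = sum of terms = 0.9284
Rounded to 2 decimals: 0.93

0.93


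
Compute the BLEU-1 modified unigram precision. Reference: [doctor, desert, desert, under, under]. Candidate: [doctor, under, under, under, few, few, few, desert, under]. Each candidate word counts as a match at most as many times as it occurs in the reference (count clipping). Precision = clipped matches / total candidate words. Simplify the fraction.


Reference word counts: {'desert': 2, 'doctor': 1, 'under': 2}
Checking each candidate word (with clipping):
  'doctor' -> in reference (ref count 1, used 1/1) -> match (matches: 1)
  'under' -> in reference (ref count 2, used 1/2) -> match (matches: 2)
  'under' -> in reference (ref count 2, used 2/2) -> match (matches: 3)
  'under' -> ref count 2 already used up (2/2) -> clipped, no match (matches: 3)
  'few' -> not in reference -> no match (matches: 3)
  'few' -> not in reference -> no match (matches: 3)
  'few' -> not in reference -> no match (matches: 3)
  'desert' -> in reference (ref count 2, used 1/2) -> match (matches: 4)
  'under' -> ref count 2 already used up (2/2) -> clipped, no match (matches: 4)
Clipped matches: 4, Candidate length: 9
Precision = 4/9

4/9


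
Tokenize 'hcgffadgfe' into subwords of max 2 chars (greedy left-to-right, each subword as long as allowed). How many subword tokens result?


'hcgffadgfe' has 10 characters.
Chunking with max size 2:
  Chunk 1: 'hc' (positions 0-1)
  Chunk 2: 'gf' (positions 2-3)
  Chunk 3: 'fa' (positions 4-5)
  Chunk 4: 'dg' (positions 6-7)
  Chunk 5: 'fe' (positions 8-9)
Total chunks: ceil(10 / 2) = 5

5


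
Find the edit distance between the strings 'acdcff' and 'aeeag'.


Building DP table for s1='acdcff' (len 6) and s2='aeeag' (len 5):
       a  e  e  a  g
    0  1  2  3  4  5
  a 1  0  1  2  3  4
  c 2  1  1  2  3  4
  d 3  2  2  2  3  4
  c 4  3  3  3  3  4
  f 5  4  4  4  4  4
  f 6  5  5  5  5  5
Edit distance = dp[6][5] = 5

5


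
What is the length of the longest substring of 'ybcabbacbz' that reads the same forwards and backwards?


Scanning 'ybcabbacbz' for palindromic substrings.
Substring at positions 1-8: 'bcabbacb'.
Check: reverse('bcabbacb') = 'bcabbacb' -> palindrome confirmed.
Neighbouring characters ('y' / 'z') break symmetry, so it cannot extend further.
No longer palindromic substring exists; longest length = 8

8


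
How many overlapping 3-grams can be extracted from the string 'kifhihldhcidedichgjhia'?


String 'kifhihldhcidedichgjhia' has length L = 22.
Number of overlapping n-grams = L - n + 1
Substituting: 22 - 3 + 1 = 20

20


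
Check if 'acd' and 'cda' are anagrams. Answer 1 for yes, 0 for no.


Sort characters of 'acd': 'acd'
Sort characters of 'cda': 'acd'
Sorted forms match -> they ARE anagrams
Result: 1

1


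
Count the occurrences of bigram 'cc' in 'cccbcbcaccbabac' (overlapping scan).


Scanning 'cccbcbcaccbabac' for bigram 'cc':
  Position 0: 'cc' -> MATCH
  Position 1: 'cc' -> MATCH
  Position 2: 'cb' -> no
  Position 3: 'bc' -> no
  Position 4: 'cb' -> no
  Position 5: 'bc' -> no
  Position 6: 'ca' -> no
  Position 7: 'ac' -> no
  Position 8: 'cc' -> MATCH
  Position 9: 'cb' -> no
  Position 10: 'ba' -> no
  Position 11: 'ab' -> no
  Position 12: 'ba' -> no
  Position 13: 'ac' -> no
Total matches: 3

3


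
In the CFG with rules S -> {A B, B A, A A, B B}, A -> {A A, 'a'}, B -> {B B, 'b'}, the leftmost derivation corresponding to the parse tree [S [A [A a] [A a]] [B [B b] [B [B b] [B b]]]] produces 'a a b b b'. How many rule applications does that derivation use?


Every bracketed nonterminal node [X ...] in the tree is produced by exactly one rule application.
Reading the tree off as a leftmost derivation:
  Step 1: S  =>  A B   (applied S -> A B)
  Step 2: A B  =>  A A B   (applied A -> A A)
  Step 3: A A B  =>  a A B   (applied A -> a)
  Step 4: a A B  =>  a a B   (applied A -> a)
  Step 5: a a B  =>  a a B B   (applied B -> B B)
  Step 6: a a B B  =>  a a b B   (applied B -> b)
  Step 7: a a b B  =>  a a b B B   (applied B -> B B)
  Step 8: a a b B B  =>  a a b b B   (applied B -> b)
  Step 9: a a b b B  =>  a a b b b   (applied B -> b)
Final yield: a a b b b
Total rewrite steps: 9

9


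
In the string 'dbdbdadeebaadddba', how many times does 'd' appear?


Scanning 'dbdbdadeebaadddba' for 'd':
  Position 0: 'd' -> MATCH (count: 1)
  Position 2: 'd' -> MATCH (count: 2)
  Position 4: 'd' -> MATCH (count: 3)
  Position 6: 'd' -> MATCH (count: 4)
  Position 12: 'd' -> MATCH (count: 5)
  Position 13: 'd' -> MATCH (count: 6)
  Position 14: 'd' -> MATCH (count: 7)
Total occurrences of 'd': 7

7


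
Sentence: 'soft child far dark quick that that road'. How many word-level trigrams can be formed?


Word trigrams from [8] words:
  Trigram 1: (soft child far)
  Trigram 2: (child far dark)
  Trigram 3: (far dark quick)
  Trigram 4: (dark quick that)
  Trigram 5: (quick that that)
  Trigram 6: (that that road)
Total word trigrams: 8 - 2 = 6

6


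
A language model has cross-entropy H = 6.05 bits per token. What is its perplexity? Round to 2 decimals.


Perplexity formula: PP = 2^H
H = 6.05
PP = 2^6.05
Decompose: 2^6.05 = 2^6 * 2^0.05
2^6 = 64, 2^0.05 ~ 1.0352649
PP ~ 64 * 1.0352649 = 66.2569536
Rounded to 2 decimals: 66.26

66.26


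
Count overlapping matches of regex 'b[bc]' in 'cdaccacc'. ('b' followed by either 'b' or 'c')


Pattern: b[bc] means 'b' followed by either 'b' or 'c'.
Scanning 'cdaccacc' position-by-position:
  Pos 0: window 'cd' -> no
  Pos 1: window 'da' -> no
  Pos 2: window 'ac' -> no
  Pos 3: window 'cc' -> no
  Pos 4: window 'ca' -> no
  Pos 5: window 'ac' -> no
  Pos 6: window 'cc' -> no
  Pos 7: window 'c' -> no
Total matches: 0

0


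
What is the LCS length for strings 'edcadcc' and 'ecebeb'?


DP table for LCS of 'edcadcc' and 'ecebeb':
       e  c  e  b  e  b
    0  0  0  0  0  0  0
  e 0  1  1  1  1  1  1
  d 0  1  1  1  1  1  1
  c 0  1  2  2  2  2  2
  a 0  1  2  2  2  2  2
  d 0  1  2  2  2  2  2
  c 0  1  2  2  2  2  2
  c 0  1  2  2  2  2  2
LCS: 'ec'
LCS length = 2

2


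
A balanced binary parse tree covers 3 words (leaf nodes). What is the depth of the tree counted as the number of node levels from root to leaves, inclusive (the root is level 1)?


In a balanced binary tree with n leaves the deepest leaf is ceil(log2(n)) edges below the root,
so counting node levels inclusive of root and leaves gives ceil(log2(n)) + 1 levels.
log2(3) = 1.5850
ceil(1.5850) = 2
levels = 2 + 1 = 3

3


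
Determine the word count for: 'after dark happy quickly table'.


Counting words by splitting on spaces:
  Word 1: 'after'
  Word 2: 'dark'
  Word 3: 'happy'
  Word 4: 'quickly'
  Word 5: 'table'
Total words: 5

5


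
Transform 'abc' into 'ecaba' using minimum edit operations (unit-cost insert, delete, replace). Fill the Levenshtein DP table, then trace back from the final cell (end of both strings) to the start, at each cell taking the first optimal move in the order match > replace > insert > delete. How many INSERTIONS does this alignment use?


Edit distance = 3. Backtracking from cell (3, 5) with preference match > replace > insert > delete,
then listing the resulting alignment 'abc' -> 'ecaba' left to right:
  Step 1: insert 'e' [insertion #1]
  Step 2: insert 'c' [insertion #2]
  Step 3: keep 'a'
  Step 4: keep 'b'
  Step 5: replace c->a
Total insertions: 2

2


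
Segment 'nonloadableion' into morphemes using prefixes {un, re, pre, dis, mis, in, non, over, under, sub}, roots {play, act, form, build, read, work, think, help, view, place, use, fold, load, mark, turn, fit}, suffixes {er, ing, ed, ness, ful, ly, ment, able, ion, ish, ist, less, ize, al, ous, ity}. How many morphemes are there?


Segmenting 'nonloadableion' against the inventory:
  'non' -> prefix (morpheme 1)
  'load' -> root (morpheme 2)
  'able' -> suffix (morpheme 3)
  'ion' -> suffix (morpheme 4)
Total morphemes: 4

4


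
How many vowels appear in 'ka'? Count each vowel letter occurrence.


Scanning each character of 'ka':
  Position 1: 'k' -> consonant (running count: 0)
  Position 2: 'a' -> vowel (running count: 1)
Total vowels: 1

1


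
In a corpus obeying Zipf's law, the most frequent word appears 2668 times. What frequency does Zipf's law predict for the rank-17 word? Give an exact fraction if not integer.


Zipf's law: freq(rank) = f1 / rank
f1 = 2668, rank = 17
freq = 2668 / 17
GCD(2668, 17) = 1
Simplified: 2668/17

2668/17


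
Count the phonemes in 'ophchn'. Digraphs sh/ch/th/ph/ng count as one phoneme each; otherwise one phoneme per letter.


Parsing 'ophchn' greedily, digraphs first:
  'o' -> vowel phoneme (phonemes so far: 1)
  'ph' -> digraph (1 consonant phoneme) (phonemes so far: 2)
  'ch' -> digraph (1 consonant phoneme) (phonemes so far: 3)
  'n' -> consonant phoneme (phonemes so far: 4)
Total phonemes: 4

4


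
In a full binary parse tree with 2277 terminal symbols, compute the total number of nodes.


Leaf nodes (terminals): 2277
Internal nodes = n - 1 = 2277 - 1 = 2276
Total = leaves + internal = 2277 + 2276 = 4553

4553


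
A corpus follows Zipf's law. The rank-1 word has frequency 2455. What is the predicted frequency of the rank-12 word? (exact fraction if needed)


Zipf's law: freq(rank) = f1 / rank
f1 = 2455, rank = 12
freq = 2455 / 12
GCD(2455, 12) = 1
Simplified: 2455/12

2455/12


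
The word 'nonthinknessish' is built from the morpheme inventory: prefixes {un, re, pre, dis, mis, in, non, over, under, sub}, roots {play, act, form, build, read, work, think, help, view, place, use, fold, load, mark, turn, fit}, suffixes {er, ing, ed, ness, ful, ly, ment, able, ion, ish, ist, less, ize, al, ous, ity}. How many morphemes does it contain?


Segmenting 'nonthinknessish' against the inventory:
  'non' -> prefix (morpheme 1)
  'think' -> root (morpheme 2)
  'ness' -> suffix (morpheme 3)
  'ish' -> suffix (morpheme 4)
Total morphemes: 4

4


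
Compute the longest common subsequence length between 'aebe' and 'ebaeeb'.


DP table for LCS of 'aebe' and 'ebaeeb':
       e  b  a  e  e  b
    0  0  0  0  0  0  0
  a 0  0  0  1  1  1  1
  e 0  1  1  1  2  2  2
  b 0  1  2  2  2  2  3
  e 0  1  2  2  3  3  3
LCS: 'aeb'
LCS length = 3

3


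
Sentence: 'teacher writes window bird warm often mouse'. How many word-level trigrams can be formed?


Word trigrams from [7] words:
  Trigram 1: (teacher writes window)
  Trigram 2: (writes window bird)
  Trigram 3: (window bird warm)
  Trigram 4: (bird warm often)
  Trigram 5: (warm often mouse)
Total word trigrams: 7 - 2 = 5

5


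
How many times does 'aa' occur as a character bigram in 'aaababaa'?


Scanning 'aaababaa' for bigram 'aa':
  Position 0: 'aa' -> MATCH
  Position 1: 'aa' -> MATCH
  Position 2: 'ab' -> no
  Position 3: 'ba' -> no
  Position 4: 'ab' -> no
  Position 5: 'ba' -> no
  Position 6: 'aa' -> MATCH
Total matches: 3

3


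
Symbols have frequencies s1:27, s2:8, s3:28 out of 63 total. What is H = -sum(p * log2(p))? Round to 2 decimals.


Computing entropy H = -sum(p_i * log2(p_i)):
  s1: p = 27/63 = 0.4286, -p*log2(p) = 0.5239
  s2: p = 8/63 = 0.1270, -p*log2(p) = 0.3781
  s3: p = 28/63 = 0.4444, -p*log2(p) = 0.5200
H = sum of terms = 1.4220
Rounded to 2 decimals: 1.42

1.42


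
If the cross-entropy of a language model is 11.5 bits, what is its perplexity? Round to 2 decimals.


Perplexity formula: PP = 2^H
H = 11.5
PP = 2^11.5
Decompose: 2^11.5 = 2^11 * 2^0.5 = 2^11 * sqrt(2)
2^11 = 2048, sqrt(2) ~ 1.4142136
PP ~ 2048 * 1.4142136 = 2896.3094528
Rounded to 2 decimals: 2896.31

2896.31


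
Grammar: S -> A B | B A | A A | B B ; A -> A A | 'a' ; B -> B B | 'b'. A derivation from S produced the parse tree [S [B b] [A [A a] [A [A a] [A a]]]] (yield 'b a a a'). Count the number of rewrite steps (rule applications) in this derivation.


Every bracketed nonterminal node [X ...] in the tree is produced by exactly one rule application.
Reading the tree off as a leftmost derivation:
  Step 1: S  =>  B A   (applied S -> B A)
  Step 2: B A  =>  b A   (applied B -> b)
  Step 3: b A  =>  b A A   (applied A -> A A)
  Step 4: b A A  =>  b a A   (applied A -> a)
  Step 5: b a A  =>  b a A A   (applied A -> A A)
  Step 6: b a A A  =>  b a a A   (applied A -> a)
  Step 7: b a a A  =>  b a a a   (applied A -> a)
Final yield: b a a a
Total rewrite steps: 7

7


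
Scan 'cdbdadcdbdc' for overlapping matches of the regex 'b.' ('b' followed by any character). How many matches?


Pattern: b. means 'b' followed by any character.
Scanning 'cdbdadcdbdc' position-by-position:
  Pos 0: window 'cd' -> no
  Pos 1: window 'db' -> no
  Pos 2: window 'bd' -> MATCH
  Pos 3: window 'da' -> no
  Pos 4: window 'ad' -> no
  Pos 5: window 'dc' -> no
  Pos 6: window 'cd' -> no
  Pos 7: window 'db' -> no
  Pos 8: window 'bd' -> MATCH
  Pos 9: window 'dc' -> no
  Pos 10: window 'c' -> no
Total matches: 2

2


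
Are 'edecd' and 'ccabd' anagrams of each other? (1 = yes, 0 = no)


Sort characters of 'edecd': 'cddee'
Sort characters of 'ccabd': 'abccd'
Sorted forms differ -> they are NOT anagrams
Result: 0

0


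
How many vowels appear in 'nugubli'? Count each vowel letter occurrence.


Scanning each character of 'nugubli':
  Position 1: 'n' -> consonant (running count: 0)
  Position 2: 'u' -> vowel (running count: 1)
  Position 3: 'g' -> consonant (running count: 1)
  Position 4: 'u' -> vowel (running count: 2)
  Position 5: 'b' -> consonant (running count: 2)
  Position 6: 'l' -> consonant (running count: 2)
  Position 7: 'i' -> vowel (running count: 3)
Total vowels: 3

3


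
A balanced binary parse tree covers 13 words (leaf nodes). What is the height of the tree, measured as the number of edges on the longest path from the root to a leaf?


In a balanced binary tree with n leaves the deepest leaf is ceil(log2(n)) edges below the root.
log2(13) = 3.7004
ceil(3.7004) = 4
height (edges) = 4

4


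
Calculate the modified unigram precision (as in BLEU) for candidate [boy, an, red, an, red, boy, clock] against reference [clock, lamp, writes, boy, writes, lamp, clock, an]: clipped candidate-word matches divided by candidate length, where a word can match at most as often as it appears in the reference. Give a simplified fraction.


Reference word counts: {'an': 1, 'boy': 1, 'clock': 2, 'lamp': 2, 'writes': 2}
Checking each candidate word (with clipping):
  'boy' -> in reference (ref count 1, used 1/1) -> match (matches: 1)
  'an' -> in reference (ref count 1, used 1/1) -> match (matches: 2)
  'red' -> not in reference -> no match (matches: 2)
  'an' -> ref count 1 already used up (1/1) -> clipped, no match (matches: 2)
  'red' -> not in reference -> no match (matches: 2)
  'boy' -> ref count 1 already used up (1/1) -> clipped, no match (matches: 2)
  'clock' -> in reference (ref count 2, used 1/2) -> match (matches: 3)
Clipped matches: 3, Candidate length: 7
Precision = 3/7

3/7


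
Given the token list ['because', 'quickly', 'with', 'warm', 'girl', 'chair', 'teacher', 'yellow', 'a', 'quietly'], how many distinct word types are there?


Listing all tokens and tracking unique types:
  Token 1: 'because' -> NEW (unique so far: 1)
  Token 2: 'quickly' -> NEW (unique so far: 2)
  Token 3: 'with' -> NEW (unique so far: 3)
  Token 4: 'warm' -> NEW (unique so far: 4)
  Token 5: 'girl' -> NEW (unique so far: 5)
  Token 6: 'chair' -> NEW (unique so far: 6)
  Token 7: 'teacher' -> NEW (unique so far: 7)
  Token 8: 'yellow' -> NEW (unique so far: 8)
  Token 9: 'a' -> NEW (unique so far: 9)
  Token 10: 'quietly' -> NEW (unique so far: 10)
Unique types: ('a', 'because', 'chair', 'girl', 'quickly', 'quietly', 'teacher', 'warm', 'with', 'yellow')
Vocabulary size: 10

10


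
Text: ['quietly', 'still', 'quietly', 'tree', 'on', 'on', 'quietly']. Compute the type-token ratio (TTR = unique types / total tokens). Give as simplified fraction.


Tokens: 7
Unique types: ('on', 'quietly', 'still', 'tree') = 4
TTR = 4/7
Already in lowest terms.

4/7


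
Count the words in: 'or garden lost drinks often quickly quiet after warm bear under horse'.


Counting words by splitting on spaces:
  Word 1: 'or'
  Word 2: 'garden'
  Word 3: 'lost'
  Word 4: 'drinks'
  Word 5: 'often'
  Word 6: 'quickly'
  Word 7: 'quiet'
  Word 8: 'after'
  Word 9: 'warm'
  Word 10: 'bear'
  Word 11: 'under'
  Word 12: 'horse'
Total words: 12

12


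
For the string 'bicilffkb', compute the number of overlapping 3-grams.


String 'bicilffkb' has length L = 9.
Number of overlapping n-grams = L - n + 1
Substituting: 9 - 3 + 1 = 7

7


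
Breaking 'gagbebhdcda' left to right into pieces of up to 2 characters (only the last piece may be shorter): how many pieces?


'gagbebhdcda' has 11 characters.
Chunking with max size 2:
  Chunk 1: 'ga' (positions 0-1)
  Chunk 2: 'gb' (positions 2-3)
  Chunk 3: 'eb' (positions 4-5)
  Chunk 4: 'hd' (positions 6-7)
  Chunk 5: 'cd' (positions 8-9)
  Chunk 6: 'a' (positions 10-10)
Total chunks: ceil(11 / 2) = 6

6


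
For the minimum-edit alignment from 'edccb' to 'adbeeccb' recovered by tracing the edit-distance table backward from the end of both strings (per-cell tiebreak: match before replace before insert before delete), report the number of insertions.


Edit distance = 4. Backtracking from cell (5, 8) with preference match > replace > insert > delete,
then listing the resulting alignment 'edccb' -> 'adbeeccb' left to right:
  Step 1: insert 'a' [insertion #1]
  Step 2: insert 'd' [insertion #2]
  Step 3: insert 'b' [insertion #3]
  Step 4: keep 'e'
  Step 5: replace d->e
  Step 6: keep 'c'
  Step 7: keep 'c'
  Step 8: keep 'b'
Total insertions: 3

3


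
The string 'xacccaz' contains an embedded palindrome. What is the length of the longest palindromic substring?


Scanning 'xacccaz' for palindromic substrings.
Substring at positions 1-5: 'accca'.
Check: reverse('accca') = 'accca' -> palindrome confirmed.
Neighbouring characters ('x' / 'z') break symmetry, so it cannot extend further.
No longer palindromic substring exists; longest length = 5

5


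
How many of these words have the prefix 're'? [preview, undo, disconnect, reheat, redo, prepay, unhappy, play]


Checking each word for prefix 're':
  'preview' -> no (count: 0)
  'undo' -> no (count: 0)
  'disconnect' -> no (count: 0)
  'reheat' -> YES, starts with 're' (count: 1)
  'redo' -> YES, starts with 're' (count: 2)
  'prepay' -> no (count: 2)
  'unhappy' -> no (count: 2)
  'play' -> no (count: 2)
Total with prefix 're': 2

2


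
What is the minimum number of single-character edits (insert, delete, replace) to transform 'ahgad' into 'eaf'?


Building DP table for s1='ahgad' (len 5) and s2='eaf' (len 3):
       e  a  f
    0  1  2  3
  a 1  1  1  2
  h 2  2  2  2
  g 3  3  3  3
  a 4  4  3  4
  d 5  5  4  4
Edit distance = dp[5][3] = 4

4


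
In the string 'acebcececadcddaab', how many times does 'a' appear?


Scanning 'acebcececadcddaab' for 'a':
  Position 0: 'a' -> MATCH (count: 1)
  Position 9: 'a' -> MATCH (count: 2)
  Position 14: 'a' -> MATCH (count: 3)
  Position 15: 'a' -> MATCH (count: 4)
Total occurrences of 'a': 4

4


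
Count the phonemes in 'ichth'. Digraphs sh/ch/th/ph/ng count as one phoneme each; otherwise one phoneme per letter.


Parsing 'ichth' greedily, digraphs first:
  'i' -> vowel phoneme (phonemes so far: 1)
  'ch' -> digraph (1 consonant phoneme) (phonemes so far: 2)
  'th' -> digraph (1 consonant phoneme) (phonemes so far: 3)
Total phonemes: 3

3


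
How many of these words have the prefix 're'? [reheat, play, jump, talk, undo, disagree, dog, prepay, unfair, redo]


Checking each word for prefix 're':
  'reheat' -> YES, starts with 're' (count: 1)
  'play' -> no (count: 1)
  'jump' -> no (count: 1)
  'talk' -> no (count: 1)
  'undo' -> no (count: 1)
  'disagree' -> no (count: 1)
  'dog' -> no (count: 1)
  'prepay' -> no (count: 1)
  'unfair' -> no (count: 1)
  'redo' -> YES, starts with 're' (count: 2)
Total with prefix 're': 2

2


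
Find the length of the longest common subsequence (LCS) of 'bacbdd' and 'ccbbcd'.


DP table for LCS of 'bacbdd' and 'ccbbcd':
       c  c  b  b  c  d
    0  0  0  0  0  0  0
  b 0  0  0  1  1  1  1
  a 0  0  0  1  1  1  1
  c 0  1  1  1  1  2  2
  b 0  1  1  2  2  2  2
  d 0  1  1  2  2  2  3
  d 0  1  1  2  2  2  3
LCS: 'bcd'
LCS length = 3

3


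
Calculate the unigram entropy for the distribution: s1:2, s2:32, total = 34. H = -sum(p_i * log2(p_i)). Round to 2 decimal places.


Computing entropy H = -sum(p_i * log2(p_i)):
  s1: p = 2/34 = 0.0588, -p*log2(p) = 0.2404
  s2: p = 32/34 = 0.9412, -p*log2(p) = 0.0823
H = sum of terms = 0.3227
Rounded to 2 decimals: 0.32

0.32


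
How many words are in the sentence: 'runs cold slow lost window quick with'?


Counting words by splitting on spaces:
  Word 1: 'runs'
  Word 2: 'cold'
  Word 3: 'slow'
  Word 4: 'lost'
  Word 5: 'window'
  Word 6: 'quick'
  Word 7: 'with'
Total words: 7

7


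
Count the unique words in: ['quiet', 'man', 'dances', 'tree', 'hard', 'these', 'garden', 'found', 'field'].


Listing all tokens and tracking unique types:
  Token 1: 'quiet' -> NEW (unique so far: 1)
  Token 2: 'man' -> NEW (unique so far: 2)
  Token 3: 'dances' -> NEW (unique so far: 3)
  Token 4: 'tree' -> NEW (unique so far: 4)
  Token 5: 'hard' -> NEW (unique so far: 5)
  Token 6: 'these' -> NEW (unique so far: 6)
  Token 7: 'garden' -> NEW (unique so far: 7)
  Token 8: 'found' -> NEW (unique so far: 8)
  Token 9: 'field' -> NEW (unique so far: 9)
Unique types: ('dances', 'field', 'found', 'garden', 'hard', 'man', 'quiet', 'these', 'tree')
Vocabulary size: 9

9


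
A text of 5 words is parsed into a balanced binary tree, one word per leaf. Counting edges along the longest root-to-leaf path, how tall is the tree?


In a balanced binary tree with n leaves the deepest leaf is ceil(log2(n)) edges below the root.
log2(5) = 2.3219
ceil(2.3219) = 3
height (edges) = 3

3


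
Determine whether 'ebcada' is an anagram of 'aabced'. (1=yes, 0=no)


Sort characters of 'ebcada': 'aabcde'
Sort characters of 'aabced': 'aabcde'
Sorted forms match -> they ARE anagrams
Result: 1

1


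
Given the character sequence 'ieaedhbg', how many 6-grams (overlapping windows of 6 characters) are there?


String 'ieaedhbg' has length L = 8.
Number of overlapping n-grams = L - n + 1
Substituting: 8 - 6 + 1 = 3

3


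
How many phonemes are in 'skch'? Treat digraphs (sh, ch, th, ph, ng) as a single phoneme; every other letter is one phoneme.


Parsing 'skch' greedily, digraphs first:
  's' -> consonant phoneme (phonemes so far: 1)
  'k' -> consonant phoneme (phonemes so far: 2)
  'ch' -> digraph (1 consonant phoneme) (phonemes so far: 3)
Total phonemes: 3

3


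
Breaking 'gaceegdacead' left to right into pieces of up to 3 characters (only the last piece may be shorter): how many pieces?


'gaceegdacead' has 12 characters.
Chunking with max size 3:
  Chunk 1: 'gac' (positions 0-2)
  Chunk 2: 'eeg' (positions 3-5)
  Chunk 3: 'dac' (positions 6-8)
  Chunk 4: 'ead' (positions 9-11)
Total chunks: ceil(12 / 3) = 4

4


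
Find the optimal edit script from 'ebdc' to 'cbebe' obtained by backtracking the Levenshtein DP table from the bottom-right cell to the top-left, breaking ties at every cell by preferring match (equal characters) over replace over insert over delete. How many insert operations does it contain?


Edit distance = 4. Backtracking from cell (4, 5) with preference match > replace > insert > delete,
then listing the resulting alignment 'ebdc' -> 'cbebe' left to right:
  Step 1: replace e->c
  Step 2: keep 'b'
  Step 3: insert 'e' [insertion #1]
  Step 4: replace d->b
  Step 5: replace c->e
Total insertions: 1

1


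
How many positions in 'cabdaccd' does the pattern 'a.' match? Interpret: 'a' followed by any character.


Pattern: a. means 'a' followed by any character.
Scanning 'cabdaccd' position-by-position:
  Pos 0: window 'ca' -> no
  Pos 1: window 'ab' -> MATCH
  Pos 2: window 'bd' -> no
  Pos 3: window 'da' -> no
  Pos 4: window 'ac' -> MATCH
  Pos 5: window 'cc' -> no
  Pos 6: window 'cd' -> no
  Pos 7: window 'd' -> no
Total matches: 2

2


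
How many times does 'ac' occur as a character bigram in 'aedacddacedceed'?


Scanning 'aedacddacedceed' for bigram 'ac':
  Position 0: 'ae' -> no
  Position 1: 'ed' -> no
  Position 2: 'da' -> no
  Position 3: 'ac' -> MATCH
  Position 4: 'cd' -> no
  Position 5: 'dd' -> no
  Position 6: 'da' -> no
  Position 7: 'ac' -> MATCH
  Position 8: 'ce' -> no
  Position 9: 'ed' -> no
  Position 10: 'dc' -> no
  Position 11: 'ce' -> no
  Position 12: 'ee' -> no
  Position 13: 'ed' -> no
Total matches: 2

2


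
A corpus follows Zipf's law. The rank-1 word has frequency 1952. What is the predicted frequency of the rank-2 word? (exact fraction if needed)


Zipf's law: freq(rank) = f1 / rank
f1 = 1952, rank = 2
freq = 1952 / 2
= 976

976


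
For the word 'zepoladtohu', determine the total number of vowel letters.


Scanning each character of 'zepoladtohu':
  Position 1: 'z' -> consonant (running count: 0)
  Position 2: 'e' -> vowel (running count: 1)
  Position 3: 'p' -> consonant (running count: 1)
  Position 4: 'o' -> vowel (running count: 2)
  Position 5: 'l' -> consonant (running count: 2)
  Position 6: 'a' -> vowel (running count: 3)
  Position 7: 'd' -> consonant (running count: 3)
  Position 8: 't' -> consonant (running count: 3)
  Position 9: 'o' -> vowel (running count: 4)
  Position 10: 'h' -> consonant (running count: 4)
  Position 11: 'u' -> vowel (running count: 5)
Total vowels: 5

5


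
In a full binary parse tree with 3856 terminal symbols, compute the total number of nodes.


Leaf nodes (terminals): 3856
Internal nodes = n - 1 = 3856 - 1 = 3855
Total = leaves + internal = 3856 + 3855 = 7711

7711


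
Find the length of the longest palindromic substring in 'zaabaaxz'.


Scanning 'zaabaaxz' for palindromic substrings.
Substring at positions 1-5: 'aabaa'.
Check: reverse('aabaa') = 'aabaa' -> palindrome confirmed.
Neighbouring characters ('z' / 'x') break symmetry, so it cannot extend further.
No longer palindromic substring exists; longest length = 5

5


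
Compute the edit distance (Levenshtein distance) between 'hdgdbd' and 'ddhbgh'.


Building DP table for s1='hdgdbd' (len 6) and s2='ddhbgh' (len 6):
       d  d  h  b  g  h
    0  1  2  3  4  5  6
  h 1  1  2  2  3  4  5
  d 2  1  1  2  3  4  5
  g 3  2  2  2  3  3  4
  d 4  3  2  3  3  4  4
  b 5  4  3  3  3  4  5
  d 6  5  4  4  4  4  5
Edit distance = dp[6][6] = 5

5


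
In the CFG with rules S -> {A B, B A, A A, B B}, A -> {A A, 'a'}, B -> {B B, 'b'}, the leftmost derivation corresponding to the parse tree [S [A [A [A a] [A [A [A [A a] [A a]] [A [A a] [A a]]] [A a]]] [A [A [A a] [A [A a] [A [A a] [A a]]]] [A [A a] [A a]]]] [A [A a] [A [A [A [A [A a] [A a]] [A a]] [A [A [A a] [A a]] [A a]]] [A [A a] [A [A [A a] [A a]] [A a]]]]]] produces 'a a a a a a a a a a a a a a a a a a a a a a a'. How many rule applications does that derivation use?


Every bracketed nonterminal node [X ...] in the tree is produced by exactly one rule application.
Reading the tree off as a leftmost derivation:
  Step 1: S  =>  A A   (applied S -> A A)
  Step 2: A A  =>  A A A   (applied A -> A A)
  Step 3: A A A  =>  A A A A   (applied A -> A A)
  Step 4: A A A A  =>  a A A A   (applied A -> a)
  Step 5: a A A A  =>  a A A A A   (applied A -> A A)
  Step 6: a A A A A  =>  a A A A A A   (applied A -> A A)
  Step 7: a A A A A A  =>  a A A A A A A   (applied A -> A A)
  Step 8: a A A A A A A  =>  a a A A A A A   (applied A -> a)
  Step 9: a a A A A A A  =>  a a a A A A A   (applied A -> a)
  Step 10: a a a A A A A  =>  a a a A A A A A   (applied A -> A A)
  Step 11: a a a A A A A A  =>  a a a a A A A A   (applied A -> a)
  Step 12: a a a a A A A A  =>  a a a a a A A A   (applied A -> a)
  Step 13: a a a a a A A A  =>  a a a a a a A A   (applied A -> a)
  Step 14: a a a a a a A A  =>  a a a a a a A A A   (applied A -> A A)
  Step 15: a a a a a a A A A  =>  a a a a a a A A A A   (applied A -> A A)
  Step 16: a a a a a a A A A A  =>  a a a a a a a A A A   (applied A -> a)
  Step 17: a a a a a a a A A A  =>  a a a a a a a A A A A   (applied A -> A A)
  Step 18: a a a a a a a A A A A  =>  a a a a a a a a A A A   (applied A -> a)
  Step 19: a a a a a a a a A A A  =>  a a a a a a a a A A A A   (applied A -> A A)
  Step 20: a a a a a a a a A A A A  =>  a a a a a a a a a A A A   (applied A -> a)
  Step 21: a a a a a a a a a A A A  =>  a a a a a a a a a a A A   (applied A -> a)
  Step 22: a a a a a a a a a a A A  =>  a a a a a a a a a a A A A   (applied A -> A A)
  Step 23: a a a a a a a a a a A A A  =>  a a a a a a a a a a a A A   (applied A -> a)
  Step 24: a a a a a a a a a a a A A  =>  a a a a a a a a a a a a A   (applied A -> a)
  Step 25: a a a a a a a a a a a a A  =>  a a a a a a a a a a a a A A   (applied A -> A A)
  Step 26: a a a a a a a a a a a a A A  =>  a a a a a a a a a a a a a A   (applied A -> a)
  Step 27: a a a a a a a a a a a a a A  =>  a a a a a a a a a a a a a A A   (applied A -> A A)
  Step 28: a a a a a a a a a a a a a A A  =>  a a a a a a a a a a a a a A A A   (applied A -> A A)
  Step 29: a a a a a a a a a a a a a A A A  =>  a a a a a a a a a a a a a A A A A   (applied A -> A A)
  Step 30: a a a a a a a a a a a a a A A A A  =>  a a a a a a a a a a a a a A A A A A   (applied A -> A A)
  Step 31: a a a a a a a a a a a a a A A A A A  =>  a a a a a a a a a a a a a a A A A A   (applied A -> a)
  Step 32: a a a a a a a a a a a a a a A A A A  =>  a a a a a a a a a a a a a a a A A A   (applied A -> a)
  Step 33: a a a a a a a a a a a a a a a A A A  =>  a a a a a a a a a a a a a a a a A A   (applied A -> a)
  Step 34: a a a a a a a a a a a a a a a a A A  =>  a a a a a a a a a a a a a a a a A A A   (applied A -> A A)
  Step 35: a a a a a a a a a a a a a a a a A A A  =>  a a a a a a a a a a a a a a a a A A A A   (applied A -> A A)
  Step 36: a a a a a a a a a a a a a a a a A A A A  =>  a a a a a a a a a a a a a a a a a A A A   (applied A -> a)
  Step 37: a a a a a a a a a a a a a a a a a A A A  =>  a a a a a a a a a a a a a a a a a a A A   (applied A -> a)
  Step 38: a a a a a a a a a a a a a a a a a a A A  =>  a a a a a a a a a a a a a a a a a a a A   (applied A -> a)
  Step 39: a a a a a a a a a a a a a a a a a a a A  =>  a a a a a a a a a a a a a a a a a a a A A   (applied A -> A A)
  Step 40: a a a a a a a a a a a a a a a a a a a A A  =>  a a a a a a a a a a a a a a a a a a a a A   (applied A -> a)
  Step 41: a a a a a a a a a a a a a a a a a a a a A  =>  a a a a a a a a a a a a a a a a a a a a A A   (applied A -> A A)
  Step 42: a a a a a a a a a a a a a a a a a a a a A A  =>  a a a a a a a a a a a a a a a a a a a a A A A   (applied A -> A A)
  Step 43: a a a a a a a a a a a a a a a a a a a a A A A  =>  a a a a a a a a a a a a a a a a a a a a a A A   (applied A -> a)
  Step 44: a a a a a a a a a a a a a a a a a a a a a A A  =>  a a a a a a a a a a a a a a a a a a a a a a A   (applied A -> a)
  Step 45: a a a a a a a a a a a a a a a a a a a a a a A  =>  a a a a a a a a a a a a a a a a a a a a a a a   (applied A -> a)
Final yield: a a a a a a a a a a a a a a a a a a a a a a a
Total rewrite steps: 45

45
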